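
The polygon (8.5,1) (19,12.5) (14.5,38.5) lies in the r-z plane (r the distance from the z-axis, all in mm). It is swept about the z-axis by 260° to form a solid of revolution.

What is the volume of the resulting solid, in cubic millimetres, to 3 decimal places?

Profile (r,z), 3 vertices: (8.5,1) (19,12.5) (14.5,38.5)
edge 0: (8.5,1)→(19,12.5)  cross = 8.5·12.5 − 19·1 = 87.2500; (r_i+r_j)·cross = 27.5·87.2500 = 2399.3750
edge 1: (19,12.5)→(14.5,38.5)  cross = 19·38.5 − 14.5·12.5 = 550.2500; (r_i+r_j)·cross = 33.5·550.2500 = 18433.3750
edge 2: (14.5,38.5)→(8.5,1)  cross = 14.5·1 − 8.5·38.5 = -312.7500; (r_i+r_j)·cross = 23·-312.7500 = -7193.2500
Σcross = 324.7500 → A = |Σcross|/2 = 162.3750 mm²
Σ(r_i+r_j)·cross = 13639.5000 → first moment M = |Σ|/6 = 2273.2500
R_c = M/A = 2273.2500/162.3750 = 14.0000 mm
θ = 260° = 4.537856 rad
V = θ·R_c·A = 4.537856·14.0000·162.3750 = 10315.681 mm³

Volume = 10315.681 mm³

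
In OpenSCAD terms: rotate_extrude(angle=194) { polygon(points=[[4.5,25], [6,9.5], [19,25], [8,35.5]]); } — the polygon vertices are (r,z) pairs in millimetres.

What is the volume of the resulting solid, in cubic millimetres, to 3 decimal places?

Profile (r,z), 4 vertices: (4.5,25) (6,9.5) (19,25) (8,35.5)
edge 0: (4.5,25)→(6,9.5)  cross = 4.5·9.5 − 6·25 = -107.2500; (r_i+r_j)·cross = 10.5·-107.2500 = -1126.1250
edge 1: (6,9.5)→(19,25)  cross = 6·25 − 19·9.5 = -30.5000; (r_i+r_j)·cross = 25·-30.5000 = -762.5000
edge 2: (19,25)→(8,35.5)  cross = 19·35.5 − 8·25 = 474.5000; (r_i+r_j)·cross = 27·474.5000 = 12811.5000
edge 3: (8,35.5)→(4.5,25)  cross = 8·25 − 4.5·35.5 = 40.2500; (r_i+r_j)·cross = 12.5·40.2500 = 503.1250
Σcross = 377.0000 → A = |Σcross|/2 = 188.5000 mm²
Σ(r_i+r_j)·cross = 11426.0000 → first moment M = |Σ|/6 = 1904.3333
R_c = M/A = 1904.3333/188.5000 = 10.1026 mm
θ = 194° = 3.385939 rad
V = θ·R_c·A = 3.385939·10.1026·188.5000 = 6447.956 mm³

Volume = 6447.956 mm³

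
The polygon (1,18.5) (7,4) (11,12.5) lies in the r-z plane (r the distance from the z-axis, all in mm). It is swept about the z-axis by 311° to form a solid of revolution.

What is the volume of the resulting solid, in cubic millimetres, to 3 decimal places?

Volume = 1873.556 mm³

Profile (r,z), 3 vertices: (1,18.5) (7,4) (11,12.5)
edge 0: (1,18.5)→(7,4)  cross = 1·4 − 7·18.5 = -125.5000; (r_i+r_j)·cross = 8·-125.5000 = -1004.0000
edge 1: (7,4)→(11,12.5)  cross = 7·12.5 − 11·4 = 43.5000; (r_i+r_j)·cross = 18·43.5000 = 783.0000
edge 2: (11,12.5)→(1,18.5)  cross = 11·18.5 − 1·12.5 = 191.0000; (r_i+r_j)·cross = 12·191.0000 = 2292.0000
Σcross = 109.0000 → A = |Σcross|/2 = 54.5000 mm²
Σ(r_i+r_j)·cross = 2071.0000 → first moment M = |Σ|/6 = 345.1667
R_c = M/A = 345.1667/54.5000 = 6.3333 mm
θ = 311° = 5.427974 rad
V = θ·R_c·A = 5.427974·6.3333·54.5000 = 1873.556 mm³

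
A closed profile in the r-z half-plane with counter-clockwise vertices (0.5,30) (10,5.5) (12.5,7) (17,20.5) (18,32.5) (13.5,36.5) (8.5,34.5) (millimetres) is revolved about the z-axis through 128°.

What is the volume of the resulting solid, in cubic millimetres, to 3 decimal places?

Profile (r,z), 7 vertices: (0.5,30) (10,5.5) (12.5,7) (17,20.5) (18,32.5) (13.5,36.5) (8.5,34.5)
edge 0: (0.5,30)→(10,5.5)  cross = 0.5·5.5 − 10·30 = -297.2500; (r_i+r_j)·cross = 10.5·-297.2500 = -3121.1250
edge 1: (10,5.5)→(12.5,7)  cross = 10·7 − 12.5·5.5 = 1.2500; (r_i+r_j)·cross = 22.5·1.2500 = 28.1250
edge 2: (12.5,7)→(17,20.5)  cross = 12.5·20.5 − 17·7 = 137.2500; (r_i+r_j)·cross = 29.5·137.2500 = 4048.8750
edge 3: (17,20.5)→(18,32.5)  cross = 17·32.5 − 18·20.5 = 183.5000; (r_i+r_j)·cross = 35·183.5000 = 6422.5000
edge 4: (18,32.5)→(13.5,36.5)  cross = 18·36.5 − 13.5·32.5 = 218.2500; (r_i+r_j)·cross = 31.5·218.2500 = 6874.8750
edge 5: (13.5,36.5)→(8.5,34.5)  cross = 13.5·34.5 − 8.5·36.5 = 155.5000; (r_i+r_j)·cross = 22·155.5000 = 3421.0000
edge 6: (8.5,34.5)→(0.5,30)  cross = 8.5·30 − 0.5·34.5 = 237.7500; (r_i+r_j)·cross = 9·237.7500 = 2139.7500
Σcross = 636.2500 → A = |Σcross|/2 = 318.1250 mm²
Σ(r_i+r_j)·cross = 19814.0000 → first moment M = |Σ|/6 = 3302.3333
R_c = M/A = 3302.3333/318.1250 = 10.3806 mm
θ = 128° = 2.234021 rad
V = θ·R_c·A = 2.234021·10.3806·318.1250 = 7377.483 mm³

Volume = 7377.483 mm³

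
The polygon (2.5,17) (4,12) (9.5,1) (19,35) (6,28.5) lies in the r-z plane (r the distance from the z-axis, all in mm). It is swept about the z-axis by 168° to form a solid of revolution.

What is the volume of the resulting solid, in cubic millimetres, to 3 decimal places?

Volume = 7697.696 mm³

Profile (r,z), 5 vertices: (2.5,17) (4,12) (9.5,1) (19,35) (6,28.5)
edge 0: (2.5,17)→(4,12)  cross = 2.5·12 − 4·17 = -38.0000; (r_i+r_j)·cross = 6.5·-38.0000 = -247.0000
edge 1: (4,12)→(9.5,1)  cross = 4·1 − 9.5·12 = -110.0000; (r_i+r_j)·cross = 13.5·-110.0000 = -1485.0000
edge 2: (9.5,1)→(19,35)  cross = 9.5·35 − 19·1 = 313.5000; (r_i+r_j)·cross = 28.5·313.5000 = 8934.7500
edge 3: (19,35)→(6,28.5)  cross = 19·28.5 − 6·35 = 331.5000; (r_i+r_j)·cross = 25·331.5000 = 8287.5000
edge 4: (6,28.5)→(2.5,17)  cross = 6·17 − 2.5·28.5 = 30.7500; (r_i+r_j)·cross = 8.5·30.7500 = 261.3750
Σcross = 527.7500 → A = |Σcross|/2 = 263.8750 mm²
Σ(r_i+r_j)·cross = 15751.6250 → first moment M = |Σ|/6 = 2625.2708
R_c = M/A = 2625.2708/263.8750 = 9.9489 mm
θ = 168° = 2.932153 rad
V = θ·R_c·A = 2.932153·9.9489·263.8750 = 7697.696 mm³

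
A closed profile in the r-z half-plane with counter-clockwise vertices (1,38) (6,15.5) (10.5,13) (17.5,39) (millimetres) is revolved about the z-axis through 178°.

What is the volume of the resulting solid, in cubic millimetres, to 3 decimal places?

Volume = 7140.783 mm³

Profile (r,z), 4 vertices: (1,38) (6,15.5) (10.5,13) (17.5,39)
edge 0: (1,38)→(6,15.5)  cross = 1·15.5 − 6·38 = -212.5000; (r_i+r_j)·cross = 7·-212.5000 = -1487.5000
edge 1: (6,15.5)→(10.5,13)  cross = 6·13 − 10.5·15.5 = -84.7500; (r_i+r_j)·cross = 16.5·-84.7500 = -1398.3750
edge 2: (10.5,13)→(17.5,39)  cross = 10.5·39 − 17.5·13 = 182.0000; (r_i+r_j)·cross = 28·182.0000 = 5096.0000
edge 3: (17.5,39)→(1,38)  cross = 17.5·38 − 1·39 = 626.0000; (r_i+r_j)·cross = 18.5·626.0000 = 11581.0000
Σcross = 510.7500 → A = |Σcross|/2 = 255.3750 mm²
Σ(r_i+r_j)·cross = 13791.1250 → first moment M = |Σ|/6 = 2298.5208
R_c = M/A = 2298.5208/255.3750 = 9.0006 mm
θ = 178° = 3.106686 rad
V = θ·R_c·A = 3.106686·9.0006·255.3750 = 7140.783 mm³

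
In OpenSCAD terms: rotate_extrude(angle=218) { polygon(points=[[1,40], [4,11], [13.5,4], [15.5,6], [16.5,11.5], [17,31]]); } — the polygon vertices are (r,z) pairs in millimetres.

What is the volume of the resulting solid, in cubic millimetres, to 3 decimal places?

Volume = 14135.691 mm³

Profile (r,z), 6 vertices: (1,40) (4,11) (13.5,4) (15.5,6) (16.5,11.5) (17,31)
edge 0: (1,40)→(4,11)  cross = 1·11 − 4·40 = -149.0000; (r_i+r_j)·cross = 5·-149.0000 = -745.0000
edge 1: (4,11)→(13.5,4)  cross = 4·4 − 13.5·11 = -132.5000; (r_i+r_j)·cross = 17.5·-132.5000 = -2318.7500
edge 2: (13.5,4)→(15.5,6)  cross = 13.5·6 − 15.5·4 = 19.0000; (r_i+r_j)·cross = 29·19.0000 = 551.0000
edge 3: (15.5,6)→(16.5,11.5)  cross = 15.5·11.5 − 16.5·6 = 79.2500; (r_i+r_j)·cross = 32·79.2500 = 2536.0000
edge 4: (16.5,11.5)→(17,31)  cross = 16.5·31 − 17·11.5 = 316.0000; (r_i+r_j)·cross = 33.5·316.0000 = 10586.0000
edge 5: (17,31)→(1,40)  cross = 17·40 − 1·31 = 649.0000; (r_i+r_j)·cross = 18·649.0000 = 11682.0000
Σcross = 781.7500 → A = |Σcross|/2 = 390.8750 mm²
Σ(r_i+r_j)·cross = 22291.2500 → first moment M = |Σ|/6 = 3715.2083
R_c = M/A = 3715.2083/390.8750 = 9.5049 mm
θ = 218° = 3.804818 rad
V = θ·R_c·A = 3.804818·9.5049·390.8750 = 14135.691 mm³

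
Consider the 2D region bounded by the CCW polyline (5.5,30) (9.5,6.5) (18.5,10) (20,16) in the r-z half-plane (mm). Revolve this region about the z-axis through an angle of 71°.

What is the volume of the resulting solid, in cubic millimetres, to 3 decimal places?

Volume = 2541.618 mm³

Profile (r,z), 4 vertices: (5.5,30) (9.5,6.5) (18.5,10) (20,16)
edge 0: (5.5,30)→(9.5,6.5)  cross = 5.5·6.5 − 9.5·30 = -249.2500; (r_i+r_j)·cross = 15·-249.2500 = -3738.7500
edge 1: (9.5,6.5)→(18.5,10)  cross = 9.5·10 − 18.5·6.5 = -25.2500; (r_i+r_j)·cross = 28·-25.2500 = -707.0000
edge 2: (18.5,10)→(20,16)  cross = 18.5·16 − 20·10 = 96.0000; (r_i+r_j)·cross = 38.5·96.0000 = 3696.0000
edge 3: (20,16)→(5.5,30)  cross = 20·30 − 5.5·16 = 512.0000; (r_i+r_j)·cross = 25.5·512.0000 = 13056.0000
Σcross = 333.5000 → A = |Σcross|/2 = 166.7500 mm²
Σ(r_i+r_j)·cross = 12306.2500 → first moment M = |Σ|/6 = 2051.0417
R_c = M/A = 2051.0417/166.7500 = 12.3001 mm
θ = 71° = 1.239184 rad
V = θ·R_c·A = 1.239184·12.3001·166.7500 = 2541.618 mm³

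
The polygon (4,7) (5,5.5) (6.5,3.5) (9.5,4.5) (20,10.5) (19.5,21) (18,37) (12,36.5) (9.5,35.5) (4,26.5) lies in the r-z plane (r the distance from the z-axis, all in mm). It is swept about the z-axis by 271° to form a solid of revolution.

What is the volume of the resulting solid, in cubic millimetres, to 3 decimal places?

Profile (r,z), 10 vertices: (4,7) (5,5.5) (6.5,3.5) (9.5,4.5) (20,10.5) (19.5,21) (18,37) (12,36.5) (9.5,35.5) (4,26.5)
edge 0: (4,7)→(5,5.5)  cross = 4·5.5 − 5·7 = -13.0000; (r_i+r_j)·cross = 9·-13.0000 = -117.0000
edge 1: (5,5.5)→(6.5,3.5)  cross = 5·3.5 − 6.5·5.5 = -18.2500; (r_i+r_j)·cross = 11.5·-18.2500 = -209.8750
edge 2: (6.5,3.5)→(9.5,4.5)  cross = 6.5·4.5 − 9.5·3.5 = -4.0000; (r_i+r_j)·cross = 16·-4.0000 = -64.0000
edge 3: (9.5,4.5)→(20,10.5)  cross = 9.5·10.5 − 20·4.5 = 9.7500; (r_i+r_j)·cross = 29.5·9.7500 = 287.6250
edge 4: (20,10.5)→(19.5,21)  cross = 20·21 − 19.5·10.5 = 215.2500; (r_i+r_j)·cross = 39.5·215.2500 = 8502.3750
edge 5: (19.5,21)→(18,37)  cross = 19.5·37 − 18·21 = 343.5000; (r_i+r_j)·cross = 37.5·343.5000 = 12881.2500
edge 6: (18,37)→(12,36.5)  cross = 18·36.5 − 12·37 = 213.0000; (r_i+r_j)·cross = 30·213.0000 = 6390.0000
edge 7: (12,36.5)→(9.5,35.5)  cross = 12·35.5 − 9.5·36.5 = 79.2500; (r_i+r_j)·cross = 21.5·79.2500 = 1703.8750
edge 8: (9.5,35.5)→(4,26.5)  cross = 9.5·26.5 − 4·35.5 = 109.7500; (r_i+r_j)·cross = 13.5·109.7500 = 1481.6250
edge 9: (4,26.5)→(4,7)  cross = 4·7 − 4·26.5 = -78.0000; (r_i+r_j)·cross = 8·-78.0000 = -624.0000
Σcross = 857.2500 → A = |Σcross|/2 = 428.6250 mm²
Σ(r_i+r_j)·cross = 30231.8750 → first moment M = |Σ|/6 = 5038.6458
R_c = M/A = 5038.6458/428.6250 = 11.7554 mm
θ = 271° = 4.729842 rad
V = θ·R_c·A = 4.729842·11.7554·428.6250 = 23832.000 mm³

Volume = 23832.000 mm³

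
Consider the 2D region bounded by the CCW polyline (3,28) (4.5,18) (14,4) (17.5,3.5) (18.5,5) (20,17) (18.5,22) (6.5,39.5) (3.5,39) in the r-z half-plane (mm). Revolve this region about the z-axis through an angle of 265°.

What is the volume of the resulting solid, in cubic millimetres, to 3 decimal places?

Volume = 18578.539 mm³

Profile (r,z), 9 vertices: (3,28) (4.5,18) (14,4) (17.5,3.5) (18.5,5) (20,17) (18.5,22) (6.5,39.5) (3.5,39)
edge 0: (3,28)→(4.5,18)  cross = 3·18 − 4.5·28 = -72.0000; (r_i+r_j)·cross = 7.5·-72.0000 = -540.0000
edge 1: (4.5,18)→(14,4)  cross = 4.5·4 − 14·18 = -234.0000; (r_i+r_j)·cross = 18.5·-234.0000 = -4329.0000
edge 2: (14,4)→(17.5,3.5)  cross = 14·3.5 − 17.5·4 = -21.0000; (r_i+r_j)·cross = 31.5·-21.0000 = -661.5000
edge 3: (17.5,3.5)→(18.5,5)  cross = 17.5·5 − 18.5·3.5 = 22.7500; (r_i+r_j)·cross = 36·22.7500 = 819.0000
edge 4: (18.5,5)→(20,17)  cross = 18.5·17 − 20·5 = 214.5000; (r_i+r_j)·cross = 38.5·214.5000 = 8258.2500
edge 5: (20,17)→(18.5,22)  cross = 20·22 − 18.5·17 = 125.5000; (r_i+r_j)·cross = 38.5·125.5000 = 4831.7500
edge 6: (18.5,22)→(6.5,39.5)  cross = 18.5·39.5 − 6.5·22 = 587.7500; (r_i+r_j)·cross = 25·587.7500 = 14693.7500
edge 7: (6.5,39.5)→(3.5,39)  cross = 6.5·39 − 3.5·39.5 = 115.2500; (r_i+r_j)·cross = 10·115.2500 = 1152.5000
edge 8: (3.5,39)→(3,28)  cross = 3.5·28 − 3·39 = -19.0000; (r_i+r_j)·cross = 6.5·-19.0000 = -123.5000
Σcross = 719.7500 → A = |Σcross|/2 = 359.8750 mm²
Σ(r_i+r_j)·cross = 24101.2500 → first moment M = |Σ|/6 = 4016.8750
R_c = M/A = 4016.8750/359.8750 = 11.1619 mm
θ = 265° = 4.625123 rad
V = θ·R_c·A = 4.625123·11.1619·359.8750 = 18578.539 mm³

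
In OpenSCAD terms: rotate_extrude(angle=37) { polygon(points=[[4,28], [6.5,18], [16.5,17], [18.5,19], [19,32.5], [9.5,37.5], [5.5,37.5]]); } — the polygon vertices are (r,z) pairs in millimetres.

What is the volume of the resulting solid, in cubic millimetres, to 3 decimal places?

Volume = 1864.639 mm³

Profile (r,z), 7 vertices: (4,28) (6.5,18) (16.5,17) (18.5,19) (19,32.5) (9.5,37.5) (5.5,37.5)
edge 0: (4,28)→(6.5,18)  cross = 4·18 − 6.5·28 = -110.0000; (r_i+r_j)·cross = 10.5·-110.0000 = -1155.0000
edge 1: (6.5,18)→(16.5,17)  cross = 6.5·17 − 16.5·18 = -186.5000; (r_i+r_j)·cross = 23·-186.5000 = -4289.5000
edge 2: (16.5,17)→(18.5,19)  cross = 16.5·19 − 18.5·17 = -1.0000; (r_i+r_j)·cross = 35·-1.0000 = -35.0000
edge 3: (18.5,19)→(19,32.5)  cross = 18.5·32.5 − 19·19 = 240.2500; (r_i+r_j)·cross = 37.5·240.2500 = 9009.3750
edge 4: (19,32.5)→(9.5,37.5)  cross = 19·37.5 − 9.5·32.5 = 403.7500; (r_i+r_j)·cross = 28.5·403.7500 = 11506.8750
edge 5: (9.5,37.5)→(5.5,37.5)  cross = 9.5·37.5 − 5.5·37.5 = 150.0000; (r_i+r_j)·cross = 15·150.0000 = 2250.0000
edge 6: (5.5,37.5)→(4,28)  cross = 5.5·28 − 4·37.5 = 4.0000; (r_i+r_j)·cross = 9.5·4.0000 = 38.0000
Σcross = 500.5000 → A = |Σcross|/2 = 250.2500 mm²
Σ(r_i+r_j)·cross = 17324.7500 → first moment M = |Σ|/6 = 2887.4583
R_c = M/A = 2887.4583/250.2500 = 11.5383 mm
θ = 37° = 0.645772 rad
V = θ·R_c·A = 0.645772·11.5383·250.2500 = 1864.639 mm³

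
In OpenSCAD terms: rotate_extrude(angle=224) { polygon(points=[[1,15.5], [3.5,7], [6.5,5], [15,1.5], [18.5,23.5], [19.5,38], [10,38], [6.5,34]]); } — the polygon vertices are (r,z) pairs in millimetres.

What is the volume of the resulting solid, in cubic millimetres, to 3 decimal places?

Profile (r,z), 8 vertices: (1,15.5) (3.5,7) (6.5,5) (15,1.5) (18.5,23.5) (19.5,38) (10,38) (6.5,34)
edge 0: (1,15.5)→(3.5,7)  cross = 1·7 − 3.5·15.5 = -47.2500; (r_i+r_j)·cross = 4.5·-47.2500 = -212.6250
edge 1: (3.5,7)→(6.5,5)  cross = 3.5·5 − 6.5·7 = -28.0000; (r_i+r_j)·cross = 10·-28.0000 = -280.0000
edge 2: (6.5,5)→(15,1.5)  cross = 6.5·1.5 − 15·5 = -65.2500; (r_i+r_j)·cross = 21.5·-65.2500 = -1402.8750
edge 3: (15,1.5)→(18.5,23.5)  cross = 15·23.5 − 18.5·1.5 = 324.7500; (r_i+r_j)·cross = 33.5·324.7500 = 10879.1250
edge 4: (18.5,23.5)→(19.5,38)  cross = 18.5·38 − 19.5·23.5 = 244.7500; (r_i+r_j)·cross = 38·244.7500 = 9300.5000
edge 5: (19.5,38)→(10,38)  cross = 19.5·38 − 10·38 = 361.0000; (r_i+r_j)·cross = 29.5·361.0000 = 10649.5000
edge 6: (10,38)→(6.5,34)  cross = 10·34 − 6.5·38 = 93.0000; (r_i+r_j)·cross = 16.5·93.0000 = 1534.5000
edge 7: (6.5,34)→(1,15.5)  cross = 6.5·15.5 − 1·34 = 66.7500; (r_i+r_j)·cross = 7.5·66.7500 = 500.6250
Σcross = 949.7500 → A = |Σcross|/2 = 474.8750 mm²
Σ(r_i+r_j)·cross = 30968.7500 → first moment M = |Σ|/6 = 5161.4583
R_c = M/A = 5161.4583/474.8750 = 10.8691 mm
θ = 224° = 3.909538 rad
V = θ·R_c·A = 3.909538·10.8691·474.8750 = 20178.915 mm³

Volume = 20178.915 mm³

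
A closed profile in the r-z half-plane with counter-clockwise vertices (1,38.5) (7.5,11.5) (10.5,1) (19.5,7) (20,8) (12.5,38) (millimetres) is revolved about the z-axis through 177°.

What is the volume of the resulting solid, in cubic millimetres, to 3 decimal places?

Profile (r,z), 6 vertices: (1,38.5) (7.5,11.5) (10.5,1) (19.5,7) (20,8) (12.5,38)
edge 0: (1,38.5)→(7.5,11.5)  cross = 1·11.5 − 7.5·38.5 = -277.2500; (r_i+r_j)·cross = 8.5·-277.2500 = -2356.6250
edge 1: (7.5,11.5)→(10.5,1)  cross = 7.5·1 − 10.5·11.5 = -113.2500; (r_i+r_j)·cross = 18·-113.2500 = -2038.5000
edge 2: (10.5,1)→(19.5,7)  cross = 10.5·7 − 19.5·1 = 54.0000; (r_i+r_j)·cross = 30·54.0000 = 1620.0000
edge 3: (19.5,7)→(20,8)  cross = 19.5·8 − 20·7 = 16.0000; (r_i+r_j)·cross = 39.5·16.0000 = 632.0000
edge 4: (20,8)→(12.5,38)  cross = 20·38 − 12.5·8 = 660.0000; (r_i+r_j)·cross = 32.5·660.0000 = 21450.0000
edge 5: (12.5,38)→(1,38.5)  cross = 12.5·38.5 − 1·38 = 443.2500; (r_i+r_j)·cross = 13.5·443.2500 = 5983.8750
Σcross = 782.7500 → A = |Σcross|/2 = 391.3750 mm²
Σ(r_i+r_j)·cross = 25290.7500 → first moment M = |Σ|/6 = 4215.1250
R_c = M/A = 4215.1250/391.3750 = 10.7700 mm
θ = 177° = 3.089233 rad
V = θ·R_c·A = 3.089233·10.7700·391.3750 = 13021.502 mm³

Volume = 13021.502 mm³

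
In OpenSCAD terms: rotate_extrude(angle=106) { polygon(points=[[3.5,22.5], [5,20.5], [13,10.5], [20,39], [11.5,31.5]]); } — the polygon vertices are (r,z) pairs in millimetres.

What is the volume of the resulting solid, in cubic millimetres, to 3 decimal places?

Profile (r,z), 5 vertices: (3.5,22.5) (5,20.5) (13,10.5) (20,39) (11.5,31.5)
edge 0: (3.5,22.5)→(5,20.5)  cross = 3.5·20.5 − 5·22.5 = -40.7500; (r_i+r_j)·cross = 8.5·-40.7500 = -346.3750
edge 1: (5,20.5)→(13,10.5)  cross = 5·10.5 − 13·20.5 = -214.0000; (r_i+r_j)·cross = 18·-214.0000 = -3852.0000
edge 2: (13,10.5)→(20,39)  cross = 13·39 − 20·10.5 = 297.0000; (r_i+r_j)·cross = 33·297.0000 = 9801.0000
edge 3: (20,39)→(11.5,31.5)  cross = 20·31.5 − 11.5·39 = 181.5000; (r_i+r_j)·cross = 31.5·181.5000 = 5717.2500
edge 4: (11.5,31.5)→(3.5,22.5)  cross = 11.5·22.5 − 3.5·31.5 = 148.5000; (r_i+r_j)·cross = 15·148.5000 = 2227.5000
Σcross = 372.2500 → A = |Σcross|/2 = 186.1250 mm²
Σ(r_i+r_j)·cross = 13547.3750 → first moment M = |Σ|/6 = 2257.8958
R_c = M/A = 2257.8958/186.1250 = 12.1311 mm
θ = 106° = 1.850049 rad
V = θ·R_c·A = 1.850049·12.1311·186.1250 = 4177.218 mm³

Volume = 4177.218 mm³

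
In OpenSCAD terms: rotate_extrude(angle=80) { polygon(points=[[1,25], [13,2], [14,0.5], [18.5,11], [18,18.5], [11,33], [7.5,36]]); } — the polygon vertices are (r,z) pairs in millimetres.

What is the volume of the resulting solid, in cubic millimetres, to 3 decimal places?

Volume = 4706.920 mm³

Profile (r,z), 7 vertices: (1,25) (13,2) (14,0.5) (18.5,11) (18,18.5) (11,33) (7.5,36)
edge 0: (1,25)→(13,2)  cross = 1·2 − 13·25 = -323.0000; (r_i+r_j)·cross = 14·-323.0000 = -4522.0000
edge 1: (13,2)→(14,0.5)  cross = 13·0.5 − 14·2 = -21.5000; (r_i+r_j)·cross = 27·-21.5000 = -580.5000
edge 2: (14,0.5)→(18.5,11)  cross = 14·11 − 18.5·0.5 = 144.7500; (r_i+r_j)·cross = 32.5·144.7500 = 4704.3750
edge 3: (18.5,11)→(18,18.5)  cross = 18.5·18.5 − 18·11 = 144.2500; (r_i+r_j)·cross = 36.5·144.2500 = 5265.1250
edge 4: (18,18.5)→(11,33)  cross = 18·33 − 11·18.5 = 390.5000; (r_i+r_j)·cross = 29·390.5000 = 11324.5000
edge 5: (11,33)→(7.5,36)  cross = 11·36 − 7.5·33 = 148.5000; (r_i+r_j)·cross = 18.5·148.5000 = 2747.2500
edge 6: (7.5,36)→(1,25)  cross = 7.5·25 − 1·36 = 151.5000; (r_i+r_j)·cross = 8.5·151.5000 = 1287.7500
Σcross = 635.0000 → A = |Σcross|/2 = 317.5000 mm²
Σ(r_i+r_j)·cross = 20226.5000 → first moment M = |Σ|/6 = 3371.0833
R_c = M/A = 3371.0833/317.5000 = 10.6176 mm
θ = 80° = 1.396263 rad
V = θ·R_c·A = 1.396263·10.6176·317.5000 = 4706.920 mm³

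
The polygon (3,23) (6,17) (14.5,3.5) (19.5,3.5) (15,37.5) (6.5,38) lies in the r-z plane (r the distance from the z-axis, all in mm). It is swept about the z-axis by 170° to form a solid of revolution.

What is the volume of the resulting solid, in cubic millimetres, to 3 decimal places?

Profile (r,z), 6 vertices: (3,23) (6,17) (14.5,3.5) (19.5,3.5) (15,37.5) (6.5,38)
edge 0: (3,23)→(6,17)  cross = 3·17 − 6·23 = -87.0000; (r_i+r_j)·cross = 9·-87.0000 = -783.0000
edge 1: (6,17)→(14.5,3.5)  cross = 6·3.5 − 14.5·17 = -225.5000; (r_i+r_j)·cross = 20.5·-225.5000 = -4622.7500
edge 2: (14.5,3.5)→(19.5,3.5)  cross = 14.5·3.5 − 19.5·3.5 = -17.5000; (r_i+r_j)·cross = 34·-17.5000 = -595.0000
edge 3: (19.5,3.5)→(15,37.5)  cross = 19.5·37.5 − 15·3.5 = 678.7500; (r_i+r_j)·cross = 34.5·678.7500 = 23416.8750
edge 4: (15,37.5)→(6.5,38)  cross = 15·38 − 6.5·37.5 = 326.2500; (r_i+r_j)·cross = 21.5·326.2500 = 7014.3750
edge 5: (6.5,38)→(3,23)  cross = 6.5·23 − 3·38 = 35.5000; (r_i+r_j)·cross = 9.5·35.5000 = 337.2500
Σcross = 710.5000 → A = |Σcross|/2 = 355.2500 mm²
Σ(r_i+r_j)·cross = 24767.7500 → first moment M = |Σ|/6 = 4127.9583
R_c = M/A = 4127.9583/355.2500 = 11.6199 mm
θ = 170° = 2.967060 rad
V = θ·R_c·A = 2.967060·11.6199·355.2500 = 12247.899 mm³

Volume = 12247.899 mm³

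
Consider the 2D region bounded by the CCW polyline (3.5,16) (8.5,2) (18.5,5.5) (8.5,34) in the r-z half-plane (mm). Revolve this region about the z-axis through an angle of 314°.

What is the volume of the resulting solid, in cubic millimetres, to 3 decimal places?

Profile (r,z), 4 vertices: (3.5,16) (8.5,2) (18.5,5.5) (8.5,34)
edge 0: (3.5,16)→(8.5,2)  cross = 3.5·2 − 8.5·16 = -129.0000; (r_i+r_j)·cross = 12·-129.0000 = -1548.0000
edge 1: (8.5,2)→(18.5,5.5)  cross = 8.5·5.5 − 18.5·2 = 9.7500; (r_i+r_j)·cross = 27·9.7500 = 263.2500
edge 2: (18.5,5.5)→(8.5,34)  cross = 18.5·34 − 8.5·5.5 = 582.2500; (r_i+r_j)·cross = 27·582.2500 = 15720.7500
edge 3: (8.5,34)→(3.5,16)  cross = 8.5·16 − 3.5·34 = 17.0000; (r_i+r_j)·cross = 12·17.0000 = 204.0000
Σcross = 480.0000 → A = |Σcross|/2 = 240.0000 mm²
Σ(r_i+r_j)·cross = 14640.0000 → first moment M = |Σ|/6 = 2440.0000
R_c = M/A = 2440.0000/240.0000 = 10.1667 mm
θ = 314° = 5.480334 rad
V = θ·R_c·A = 5.480334·10.1667·240.0000 = 13372.015 mm³

Volume = 13372.015 mm³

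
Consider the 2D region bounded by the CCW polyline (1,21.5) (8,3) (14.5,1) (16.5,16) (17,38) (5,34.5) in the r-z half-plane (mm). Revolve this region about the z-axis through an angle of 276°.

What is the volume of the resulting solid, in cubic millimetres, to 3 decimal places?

Volume = 20403.868 mm³

Profile (r,z), 6 vertices: (1,21.5) (8,3) (14.5,1) (16.5,16) (17,38) (5,34.5)
edge 0: (1,21.5)→(8,3)  cross = 1·3 − 8·21.5 = -169.0000; (r_i+r_j)·cross = 9·-169.0000 = -1521.0000
edge 1: (8,3)→(14.5,1)  cross = 8·1 − 14.5·3 = -35.5000; (r_i+r_j)·cross = 22.5·-35.5000 = -798.7500
edge 2: (14.5,1)→(16.5,16)  cross = 14.5·16 − 16.5·1 = 215.5000; (r_i+r_j)·cross = 31·215.5000 = 6680.5000
edge 3: (16.5,16)→(17,38)  cross = 16.5·38 − 17·16 = 355.0000; (r_i+r_j)·cross = 33.5·355.0000 = 11892.5000
edge 4: (17,38)→(5,34.5)  cross = 17·34.5 − 5·38 = 396.5000; (r_i+r_j)·cross = 22·396.5000 = 8723.0000
edge 5: (5,34.5)→(1,21.5)  cross = 5·21.5 − 1·34.5 = 73.0000; (r_i+r_j)·cross = 6·73.0000 = 438.0000
Σcross = 835.5000 → A = |Σcross|/2 = 417.7500 mm²
Σ(r_i+r_j)·cross = 25414.2500 → first moment M = |Σ|/6 = 4235.7083
R_c = M/A = 4235.7083/417.7500 = 10.1393 mm
θ = 276° = 4.817109 rad
V = θ·R_c·A = 4.817109·10.1393·417.7500 = 20403.868 mm³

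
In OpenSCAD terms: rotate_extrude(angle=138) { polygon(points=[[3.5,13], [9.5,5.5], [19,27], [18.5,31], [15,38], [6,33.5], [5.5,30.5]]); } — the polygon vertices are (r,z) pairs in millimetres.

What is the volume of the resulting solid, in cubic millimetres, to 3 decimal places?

Profile (r,z), 7 vertices: (3.5,13) (9.5,5.5) (19,27) (18.5,31) (15,38) (6,33.5) (5.5,30.5)
edge 0: (3.5,13)→(9.5,5.5)  cross = 3.5·5.5 − 9.5·13 = -104.2500; (r_i+r_j)·cross = 13·-104.2500 = -1355.2500
edge 1: (9.5,5.5)→(19,27)  cross = 9.5·27 − 19·5.5 = 152.0000; (r_i+r_j)·cross = 28.5·152.0000 = 4332.0000
edge 2: (19,27)→(18.5,31)  cross = 19·31 − 18.5·27 = 89.5000; (r_i+r_j)·cross = 37.5·89.5000 = 3356.2500
edge 3: (18.5,31)→(15,38)  cross = 18.5·38 − 15·31 = 238.0000; (r_i+r_j)·cross = 33.5·238.0000 = 7973.0000
edge 4: (15,38)→(6,33.5)  cross = 15·33.5 − 6·38 = 274.5000; (r_i+r_j)·cross = 21·274.5000 = 5764.5000
edge 5: (6,33.5)→(5.5,30.5)  cross = 6·30.5 − 5.5·33.5 = -1.2500; (r_i+r_j)·cross = 11.5·-1.2500 = -14.3750
edge 6: (5.5,30.5)→(3.5,13)  cross = 5.5·13 − 3.5·30.5 = -35.2500; (r_i+r_j)·cross = 9·-35.2500 = -317.2500
Σcross = 613.2500 → A = |Σcross|/2 = 306.6250 mm²
Σ(r_i+r_j)·cross = 19738.8750 → first moment M = |Σ|/6 = 3289.8125
R_c = M/A = 3289.8125/306.6250 = 10.7291 mm
θ = 138° = 2.408554 rad
V = θ·R_c·A = 2.408554·10.7291·306.6250 = 7923.692 mm³

Volume = 7923.692 mm³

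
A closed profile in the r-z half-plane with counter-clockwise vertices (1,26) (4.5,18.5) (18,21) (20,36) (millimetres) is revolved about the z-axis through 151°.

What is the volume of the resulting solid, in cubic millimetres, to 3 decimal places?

Volume = 5674.996 mm³

Profile (r,z), 4 vertices: (1,26) (4.5,18.5) (18,21) (20,36)
edge 0: (1,26)→(4.5,18.5)  cross = 1·18.5 − 4.5·26 = -98.5000; (r_i+r_j)·cross = 5.5·-98.5000 = -541.7500
edge 1: (4.5,18.5)→(18,21)  cross = 4.5·21 − 18·18.5 = -238.5000; (r_i+r_j)·cross = 22.5·-238.5000 = -5366.2500
edge 2: (18,21)→(20,36)  cross = 18·36 − 20·21 = 228.0000; (r_i+r_j)·cross = 38·228.0000 = 8664.0000
edge 3: (20,36)→(1,26)  cross = 20·26 − 1·36 = 484.0000; (r_i+r_j)·cross = 21·484.0000 = 10164.0000
Σcross = 375.0000 → A = |Σcross|/2 = 187.5000 mm²
Σ(r_i+r_j)·cross = 12920.0000 → first moment M = |Σ|/6 = 2153.3333
R_c = M/A = 2153.3333/187.5000 = 11.4844 mm
θ = 151° = 2.635447 rad
V = θ·R_c·A = 2.635447·11.4844·187.5000 = 5674.996 mm³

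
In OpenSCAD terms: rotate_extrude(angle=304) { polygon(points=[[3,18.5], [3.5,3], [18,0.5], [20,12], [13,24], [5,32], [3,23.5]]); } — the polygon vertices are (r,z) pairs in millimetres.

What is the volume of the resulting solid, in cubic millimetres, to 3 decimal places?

Volume = 19847.454 mm³

Profile (r,z), 7 vertices: (3,18.5) (3.5,3) (18,0.5) (20,12) (13,24) (5,32) (3,23.5)
edge 0: (3,18.5)→(3.5,3)  cross = 3·3 − 3.5·18.5 = -55.7500; (r_i+r_j)·cross = 6.5·-55.7500 = -362.3750
edge 1: (3.5,3)→(18,0.5)  cross = 3.5·0.5 − 18·3 = -52.2500; (r_i+r_j)·cross = 21.5·-52.2500 = -1123.3750
edge 2: (18,0.5)→(20,12)  cross = 18·12 − 20·0.5 = 206.0000; (r_i+r_j)·cross = 38·206.0000 = 7828.0000
edge 3: (20,12)→(13,24)  cross = 20·24 − 13·12 = 324.0000; (r_i+r_j)·cross = 33·324.0000 = 10692.0000
edge 4: (13,24)→(5,32)  cross = 13·32 − 5·24 = 296.0000; (r_i+r_j)·cross = 18·296.0000 = 5328.0000
edge 5: (5,32)→(3,23.5)  cross = 5·23.5 − 3·32 = 21.5000; (r_i+r_j)·cross = 8·21.5000 = 172.0000
edge 6: (3,23.5)→(3,18.5)  cross = 3·18.5 − 3·23.5 = -15.0000; (r_i+r_j)·cross = 6·-15.0000 = -90.0000
Σcross = 724.5000 → A = |Σcross|/2 = 362.2500 mm²
Σ(r_i+r_j)·cross = 22444.2500 → first moment M = |Σ|/6 = 3740.7083
R_c = M/A = 3740.7083/362.2500 = 10.3263 mm
θ = 304° = 5.305801 rad
V = θ·R_c·A = 5.305801·10.3263·362.2500 = 19847.454 mm³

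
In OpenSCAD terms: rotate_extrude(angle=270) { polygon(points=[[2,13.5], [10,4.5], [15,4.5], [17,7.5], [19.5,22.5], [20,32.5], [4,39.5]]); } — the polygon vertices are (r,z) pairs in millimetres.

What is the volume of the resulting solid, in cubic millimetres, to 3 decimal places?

Volume = 24071.472 mm³

Profile (r,z), 7 vertices: (2,13.5) (10,4.5) (15,4.5) (17,7.5) (19.5,22.5) (20,32.5) (4,39.5)
edge 0: (2,13.5)→(10,4.5)  cross = 2·4.5 − 10·13.5 = -126.0000; (r_i+r_j)·cross = 12·-126.0000 = -1512.0000
edge 1: (10,4.5)→(15,4.5)  cross = 10·4.5 − 15·4.5 = -22.5000; (r_i+r_j)·cross = 25·-22.5000 = -562.5000
edge 2: (15,4.5)→(17,7.5)  cross = 15·7.5 − 17·4.5 = 36.0000; (r_i+r_j)·cross = 32·36.0000 = 1152.0000
edge 3: (17,7.5)→(19.5,22.5)  cross = 17·22.5 − 19.5·7.5 = 236.2500; (r_i+r_j)·cross = 36.5·236.2500 = 8623.1250
edge 4: (19.5,22.5)→(20,32.5)  cross = 19.5·32.5 − 20·22.5 = 183.7500; (r_i+r_j)·cross = 39.5·183.7500 = 7258.1250
edge 5: (20,32.5)→(4,39.5)  cross = 20·39.5 − 4·32.5 = 660.0000; (r_i+r_j)·cross = 24·660.0000 = 15840.0000
edge 6: (4,39.5)→(2,13.5)  cross = 4·13.5 − 2·39.5 = -25.0000; (r_i+r_j)·cross = 6·-25.0000 = -150.0000
Σcross = 942.5000 → A = |Σcross|/2 = 471.2500 mm²
Σ(r_i+r_j)·cross = 30648.7500 → first moment M = |Σ|/6 = 5108.1250
R_c = M/A = 5108.1250/471.2500 = 10.8395 mm
θ = 270° = 4.712389 rad
V = θ·R_c·A = 4.712389·10.8395·471.2500 = 24071.472 mm³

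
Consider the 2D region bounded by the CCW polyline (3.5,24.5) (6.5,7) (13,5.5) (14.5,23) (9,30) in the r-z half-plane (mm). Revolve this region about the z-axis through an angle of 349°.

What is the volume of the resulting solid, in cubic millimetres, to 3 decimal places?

Volume = 10564.423 mm³

Profile (r,z), 5 vertices: (3.5,24.5) (6.5,7) (13,5.5) (14.5,23) (9,30)
edge 0: (3.5,24.5)→(6.5,7)  cross = 3.5·7 − 6.5·24.5 = -134.7500; (r_i+r_j)·cross = 10·-134.7500 = -1347.5000
edge 1: (6.5,7)→(13,5.5)  cross = 6.5·5.5 − 13·7 = -55.2500; (r_i+r_j)·cross = 19.5·-55.2500 = -1077.3750
edge 2: (13,5.5)→(14.5,23)  cross = 13·23 − 14.5·5.5 = 219.2500; (r_i+r_j)·cross = 27.5·219.2500 = 6029.3750
edge 3: (14.5,23)→(9,30)  cross = 14.5·30 − 9·23 = 228.0000; (r_i+r_j)·cross = 23.5·228.0000 = 5358.0000
edge 4: (9,30)→(3.5,24.5)  cross = 9·24.5 − 3.5·30 = 115.5000; (r_i+r_j)·cross = 12.5·115.5000 = 1443.7500
Σcross = 372.7500 → A = |Σcross|/2 = 186.3750 mm²
Σ(r_i+r_j)·cross = 10406.2500 → first moment M = |Σ|/6 = 1734.3750
R_c = M/A = 1734.3750/186.3750 = 9.3058 mm
θ = 349° = 6.091199 rad
V = θ·R_c·A = 6.091199·9.3058·186.3750 = 10564.423 mm³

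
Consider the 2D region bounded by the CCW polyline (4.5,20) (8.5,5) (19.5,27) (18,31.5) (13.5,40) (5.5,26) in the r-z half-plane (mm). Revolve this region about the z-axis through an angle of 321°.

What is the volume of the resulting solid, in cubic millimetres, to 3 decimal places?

Profile (r,z), 6 vertices: (4.5,20) (8.5,5) (19.5,27) (18,31.5) (13.5,40) (5.5,26)
edge 0: (4.5,20)→(8.5,5)  cross = 4.5·5 − 8.5·20 = -147.5000; (r_i+r_j)·cross = 13·-147.5000 = -1917.5000
edge 1: (8.5,5)→(19.5,27)  cross = 8.5·27 − 19.5·5 = 132.0000; (r_i+r_j)·cross = 28·132.0000 = 3696.0000
edge 2: (19.5,27)→(18,31.5)  cross = 19.5·31.5 − 18·27 = 128.2500; (r_i+r_j)·cross = 37.5·128.2500 = 4809.3750
edge 3: (18,31.5)→(13.5,40)  cross = 18·40 − 13.5·31.5 = 294.7500; (r_i+r_j)·cross = 31.5·294.7500 = 9284.6250
edge 4: (13.5,40)→(5.5,26)  cross = 13.5·26 − 5.5·40 = 131.0000; (r_i+r_j)·cross = 19·131.0000 = 2489.0000
edge 5: (5.5,26)→(4.5,20)  cross = 5.5·20 − 4.5·26 = -7.0000; (r_i+r_j)·cross = 10·-7.0000 = -70.0000
Σcross = 531.5000 → A = |Σcross|/2 = 265.7500 mm²
Σ(r_i+r_j)·cross = 18291.5000 → first moment M = |Σ|/6 = 3048.5833
R_c = M/A = 3048.5833/265.7500 = 11.4716 mm
θ = 321° = 5.602507 rad
V = θ·R_c·A = 5.602507·11.4716·265.7500 = 17079.709 mm³

Volume = 17079.709 mm³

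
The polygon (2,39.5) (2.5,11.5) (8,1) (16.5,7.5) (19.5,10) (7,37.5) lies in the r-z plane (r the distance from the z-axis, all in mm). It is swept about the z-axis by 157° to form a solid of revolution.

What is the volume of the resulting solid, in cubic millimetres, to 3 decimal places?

Profile (r,z), 6 vertices: (2,39.5) (2.5,11.5) (8,1) (16.5,7.5) (19.5,10) (7,37.5)
edge 0: (2,39.5)→(2.5,11.5)  cross = 2·11.5 − 2.5·39.5 = -75.7500; (r_i+r_j)·cross = 4.5·-75.7500 = -340.8750
edge 1: (2.5,11.5)→(8,1)  cross = 2.5·1 − 8·11.5 = -89.5000; (r_i+r_j)·cross = 10.5·-89.5000 = -939.7500
edge 2: (8,1)→(16.5,7.5)  cross = 8·7.5 − 16.5·1 = 43.5000; (r_i+r_j)·cross = 24.5·43.5000 = 1065.7500
edge 3: (16.5,7.5)→(19.5,10)  cross = 16.5·10 − 19.5·7.5 = 18.7500; (r_i+r_j)·cross = 36·18.7500 = 675.0000
edge 4: (19.5,10)→(7,37.5)  cross = 19.5·37.5 − 7·10 = 661.2500; (r_i+r_j)·cross = 26.5·661.2500 = 17523.1250
edge 5: (7,37.5)→(2,39.5)  cross = 7·39.5 − 2·37.5 = 201.5000; (r_i+r_j)·cross = 9·201.5000 = 1813.5000
Σcross = 759.7500 → A = |Σcross|/2 = 379.8750 mm²
Σ(r_i+r_j)·cross = 19796.7500 → first moment M = |Σ|/6 = 3299.4583
R_c = M/A = 3299.4583/379.8750 = 8.6856 mm
θ = 157° = 2.740167 rad
V = θ·R_c·A = 2.740167·8.6856·379.8750 = 9041.067 mm³

Volume = 9041.067 mm³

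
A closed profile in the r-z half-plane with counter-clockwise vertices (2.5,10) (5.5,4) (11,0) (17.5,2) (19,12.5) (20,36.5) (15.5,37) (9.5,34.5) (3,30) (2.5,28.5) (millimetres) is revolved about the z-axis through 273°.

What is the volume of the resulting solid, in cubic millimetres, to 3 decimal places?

Volume = 28824.547 mm³

Profile (r,z), 10 vertices: (2.5,10) (5.5,4) (11,0) (17.5,2) (19,12.5) (20,36.5) (15.5,37) (9.5,34.5) (3,30) (2.5,28.5)
edge 0: (2.5,10)→(5.5,4)  cross = 2.5·4 − 5.5·10 = -45.0000; (r_i+r_j)·cross = 8·-45.0000 = -360.0000
edge 1: (5.5,4)→(11,0)  cross = 5.5·0 − 11·4 = -44.0000; (r_i+r_j)·cross = 16.5·-44.0000 = -726.0000
edge 2: (11,0)→(17.5,2)  cross = 11·2 − 17.5·0 = 22.0000; (r_i+r_j)·cross = 28.5·22.0000 = 627.0000
edge 3: (17.5,2)→(19,12.5)  cross = 17.5·12.5 − 19·2 = 180.7500; (r_i+r_j)·cross = 36.5·180.7500 = 6597.3750
edge 4: (19,12.5)→(20,36.5)  cross = 19·36.5 − 20·12.5 = 443.5000; (r_i+r_j)·cross = 39·443.5000 = 17296.5000
edge 5: (20,36.5)→(15.5,37)  cross = 20·37 − 15.5·36.5 = 174.2500; (r_i+r_j)·cross = 35.5·174.2500 = 6185.8750
edge 6: (15.5,37)→(9.5,34.5)  cross = 15.5·34.5 − 9.5·37 = 183.2500; (r_i+r_j)·cross = 25·183.2500 = 4581.2500
edge 7: (9.5,34.5)→(3,30)  cross = 9.5·30 − 3·34.5 = 181.5000; (r_i+r_j)·cross = 12.5·181.5000 = 2268.7500
edge 8: (3,30)→(2.5,28.5)  cross = 3·28.5 − 2.5·30 = 10.5000; (r_i+r_j)·cross = 5.5·10.5000 = 57.7500
edge 9: (2.5,28.5)→(2.5,10)  cross = 2.5·10 − 2.5·28.5 = -46.2500; (r_i+r_j)·cross = 5·-46.2500 = -231.2500
Σcross = 1060.5000 → A = |Σcross|/2 = 530.2500 mm²
Σ(r_i+r_j)·cross = 36297.2500 → first moment M = |Σ|/6 = 6049.5417
R_c = M/A = 6049.5417/530.2500 = 11.4088 mm
θ = 273° = 4.764749 rad
V = θ·R_c·A = 4.764749·11.4088·530.2500 = 28824.547 mm³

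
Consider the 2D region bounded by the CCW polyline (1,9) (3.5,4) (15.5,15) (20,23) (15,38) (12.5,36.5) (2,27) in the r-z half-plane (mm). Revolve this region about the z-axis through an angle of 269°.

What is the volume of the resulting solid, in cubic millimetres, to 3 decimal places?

Volume = 17237.065 mm³

Profile (r,z), 7 vertices: (1,9) (3.5,4) (15.5,15) (20,23) (15,38) (12.5,36.5) (2,27)
edge 0: (1,9)→(3.5,4)  cross = 1·4 − 3.5·9 = -27.5000; (r_i+r_j)·cross = 4.5·-27.5000 = -123.7500
edge 1: (3.5,4)→(15.5,15)  cross = 3.5·15 − 15.5·4 = -9.5000; (r_i+r_j)·cross = 19·-9.5000 = -180.5000
edge 2: (15.5,15)→(20,23)  cross = 15.5·23 − 20·15 = 56.5000; (r_i+r_j)·cross = 35.5·56.5000 = 2005.7500
edge 3: (20,23)→(15,38)  cross = 20·38 − 15·23 = 415.0000; (r_i+r_j)·cross = 35·415.0000 = 14525.0000
edge 4: (15,38)→(12.5,36.5)  cross = 15·36.5 − 12.5·38 = 72.5000; (r_i+r_j)·cross = 27.5·72.5000 = 1993.7500
edge 5: (12.5,36.5)→(2,27)  cross = 12.5·27 − 2·36.5 = 264.5000; (r_i+r_j)·cross = 14.5·264.5000 = 3835.2500
edge 6: (2,27)→(1,9)  cross = 2·9 − 1·27 = -9.0000; (r_i+r_j)·cross = 3·-9.0000 = -27.0000
Σcross = 762.5000 → A = |Σcross|/2 = 381.2500 mm²
Σ(r_i+r_j)·cross = 22028.5000 → first moment M = |Σ|/6 = 3671.4167
R_c = M/A = 3671.4167/381.2500 = 9.6299 mm
θ = 269° = 4.694936 rad
V = θ·R_c·A = 4.694936·9.6299·381.2500 = 17237.065 mm³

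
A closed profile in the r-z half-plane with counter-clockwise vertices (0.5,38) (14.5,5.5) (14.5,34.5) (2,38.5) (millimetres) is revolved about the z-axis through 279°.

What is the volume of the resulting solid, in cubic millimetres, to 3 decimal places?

Volume = 9889.282 mm³

Profile (r,z), 4 vertices: (0.5,38) (14.5,5.5) (14.5,34.5) (2,38.5)
edge 0: (0.5,38)→(14.5,5.5)  cross = 0.5·5.5 − 14.5·38 = -548.2500; (r_i+r_j)·cross = 15·-548.2500 = -8223.7500
edge 1: (14.5,5.5)→(14.5,34.5)  cross = 14.5·34.5 − 14.5·5.5 = 420.5000; (r_i+r_j)·cross = 29·420.5000 = 12194.5000
edge 2: (14.5,34.5)→(2,38.5)  cross = 14.5·38.5 − 2·34.5 = 489.2500; (r_i+r_j)·cross = 16.5·489.2500 = 8072.6250
edge 3: (2,38.5)→(0.5,38)  cross = 2·38 − 0.5·38.5 = 56.7500; (r_i+r_j)·cross = 2.5·56.7500 = 141.8750
Σcross = 418.2500 → A = |Σcross|/2 = 209.1250 mm²
Σ(r_i+r_j)·cross = 12185.2500 → first moment M = |Σ|/6 = 2030.8750
R_c = M/A = 2030.8750/209.1250 = 9.7113 mm
θ = 279° = 4.869469 rad
V = θ·R_c·A = 4.869469·9.7113·209.1250 = 9889.282 mm³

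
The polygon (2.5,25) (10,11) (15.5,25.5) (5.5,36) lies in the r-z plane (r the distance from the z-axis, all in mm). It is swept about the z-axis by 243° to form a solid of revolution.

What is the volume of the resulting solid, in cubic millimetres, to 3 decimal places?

Volume = 6026.851 mm³

Profile (r,z), 4 vertices: (2.5,25) (10,11) (15.5,25.5) (5.5,36)
edge 0: (2.5,25)→(10,11)  cross = 2.5·11 − 10·25 = -222.5000; (r_i+r_j)·cross = 12.5·-222.5000 = -2781.2500
edge 1: (10,11)→(15.5,25.5)  cross = 10·25.5 − 15.5·11 = 84.5000; (r_i+r_j)·cross = 25.5·84.5000 = 2154.7500
edge 2: (15.5,25.5)→(5.5,36)  cross = 15.5·36 − 5.5·25.5 = 417.7500; (r_i+r_j)·cross = 21·417.7500 = 8772.7500
edge 3: (5.5,36)→(2.5,25)  cross = 5.5·25 − 2.5·36 = 47.5000; (r_i+r_j)·cross = 8·47.5000 = 380.0000
Σcross = 327.2500 → A = |Σcross|/2 = 163.6250 mm²
Σ(r_i+r_j)·cross = 8526.2500 → first moment M = |Σ|/6 = 1421.0417
R_c = M/A = 1421.0417/163.6250 = 8.6847 mm
θ = 243° = 4.241150 rad
V = θ·R_c·A = 4.241150·8.6847·163.6250 = 6026.851 mm³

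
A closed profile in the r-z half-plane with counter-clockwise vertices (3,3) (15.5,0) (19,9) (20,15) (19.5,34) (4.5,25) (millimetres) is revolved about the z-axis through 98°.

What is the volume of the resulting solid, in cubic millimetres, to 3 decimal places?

Volume = 8814.521 mm³

Profile (r,z), 6 vertices: (3,3) (15.5,0) (19,9) (20,15) (19.5,34) (4.5,25)
edge 0: (3,3)→(15.5,0)  cross = 3·0 − 15.5·3 = -46.5000; (r_i+r_j)·cross = 18.5·-46.5000 = -860.2500
edge 1: (15.5,0)→(19,9)  cross = 15.5·9 − 19·0 = 139.5000; (r_i+r_j)·cross = 34.5·139.5000 = 4812.7500
edge 2: (19,9)→(20,15)  cross = 19·15 − 20·9 = 105.0000; (r_i+r_j)·cross = 39·105.0000 = 4095.0000
edge 3: (20,15)→(19.5,34)  cross = 20·34 − 19.5·15 = 387.5000; (r_i+r_j)·cross = 39.5·387.5000 = 15306.2500
edge 4: (19.5,34)→(4.5,25)  cross = 19.5·25 − 4.5·34 = 334.5000; (r_i+r_j)·cross = 24·334.5000 = 8028.0000
edge 5: (4.5,25)→(3,3)  cross = 4.5·3 − 3·25 = -61.5000; (r_i+r_j)·cross = 7.5·-61.5000 = -461.2500
Σcross = 858.5000 → A = |Σcross|/2 = 429.2500 mm²
Σ(r_i+r_j)·cross = 30920.5000 → first moment M = |Σ|/6 = 5153.4167
R_c = M/A = 5153.4167/429.2500 = 12.0056 mm
θ = 98° = 1.710423 rad
V = θ·R_c·A = 1.710423·12.0056·429.2500 = 8814.521 mm³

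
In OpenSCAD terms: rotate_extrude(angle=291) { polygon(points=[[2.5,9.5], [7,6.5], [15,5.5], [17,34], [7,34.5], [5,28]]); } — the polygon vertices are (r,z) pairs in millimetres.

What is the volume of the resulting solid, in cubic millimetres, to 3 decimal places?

Profile (r,z), 6 vertices: (2.5,9.5) (7,6.5) (15,5.5) (17,34) (7,34.5) (5,28)
edge 0: (2.5,9.5)→(7,6.5)  cross = 2.5·6.5 − 7·9.5 = -50.2500; (r_i+r_j)·cross = 9.5·-50.2500 = -477.3750
edge 1: (7,6.5)→(15,5.5)  cross = 7·5.5 − 15·6.5 = -59.0000; (r_i+r_j)·cross = 22·-59.0000 = -1298.0000
edge 2: (15,5.5)→(17,34)  cross = 15·34 − 17·5.5 = 416.5000; (r_i+r_j)·cross = 32·416.5000 = 13328.0000
edge 3: (17,34)→(7,34.5)  cross = 17·34.5 − 7·34 = 348.5000; (r_i+r_j)·cross = 24·348.5000 = 8364.0000
edge 4: (7,34.5)→(5,28)  cross = 7·28 − 5·34.5 = 23.5000; (r_i+r_j)·cross = 12·23.5000 = 282.0000
edge 5: (5,28)→(2.5,9.5)  cross = 5·9.5 − 2.5·28 = -22.5000; (r_i+r_j)·cross = 7.5·-22.5000 = -168.7500
Σcross = 656.7500 → A = |Σcross|/2 = 328.3750 mm²
Σ(r_i+r_j)·cross = 20029.8750 → first moment M = |Σ|/6 = 3338.3125
R_c = M/A = 3338.3125/328.3750 = 10.1662 mm
θ = 291° = 5.078908 rad
V = θ·R_c·A = 5.078908·10.1662·328.3750 = 16954.982 mm³

Volume = 16954.982 mm³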